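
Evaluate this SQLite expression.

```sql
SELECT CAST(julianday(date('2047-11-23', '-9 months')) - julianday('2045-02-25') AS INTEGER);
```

728

Adding -9 months to 2047-11-23 gives 2047-02-23.
3 days remain in February 2045 after the 25th (28 − 25).
Full months from March 2045 through January 2047 contribute their day counts.
Then 23 days into February 2047.
Total: 3 + 31 + 30 + 31 + 30 + 31 + 31 + 30 + 31 + 30 + 31 + 31 + 28 + 31 + 30 + 31 + 30 + 31 + 31 + 30 + 31 + 30 + 31 + 31 + 23 = 728.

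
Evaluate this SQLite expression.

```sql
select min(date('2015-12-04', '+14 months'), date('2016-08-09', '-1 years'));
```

2015-08-09

date('2015-12-04', '+14 months') → 2017-02-04.
date('2016-08-09', '-1 years') → 2015-08-09.
Earlier of the two is 2015-08-09.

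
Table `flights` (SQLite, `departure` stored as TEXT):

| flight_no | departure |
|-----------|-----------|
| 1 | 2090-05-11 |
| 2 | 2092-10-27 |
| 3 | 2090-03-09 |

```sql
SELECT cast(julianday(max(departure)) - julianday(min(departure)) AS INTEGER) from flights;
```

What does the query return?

963

MIN = 2090-03-09, MAX = 2092-10-27.
22 days remain in March 2090 after the 9th (31 − 9).
Full months from April 2090 through September 2092 contribute their day counts.
Then 27 days into October 2092.
Total: 22 + 30 + 31 + 30 + 31 + 31 + 30 + 31 + 30 + 31 + 31 + 28 + 31 + 30 + 31 + 30 + 31 + 31 + 30 + 31 + 30 + 31 + 31 + 29 + 31 + 30 + 31 + 30 + 31 + 31 + 30 + 27 = 963.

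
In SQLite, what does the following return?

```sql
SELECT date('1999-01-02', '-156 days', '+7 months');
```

Applying '-156 days' to 1999-01-02: counting 156 days back gives 1998-07-30.
Adding +7 months to 1998-07-30 targets 1999-02-30. February 1999 has only 28 days, so SQLite normalizes the 2-day overflow forward to 1999-03-02.

1999-03-02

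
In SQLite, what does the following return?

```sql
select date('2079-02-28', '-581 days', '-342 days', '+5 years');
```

2081-08-19

Applying '-581 days' to 2079-02-28: counting 581 days back gives 2077-07-27.
Applying '-342 days' to 2077-07-27: counting 342 days back gives 2076-08-19.
Adding +5 years to 2076-08-19 gives 2081-08-19.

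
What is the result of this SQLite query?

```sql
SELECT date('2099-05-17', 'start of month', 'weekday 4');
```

`start of month` rewinds 2099-05-17 to 2099-05-01.
`weekday 4` advances to the next Thursday; 2099-05-01 is a Friday, so it moves forward to 2099-05-07.

2099-05-07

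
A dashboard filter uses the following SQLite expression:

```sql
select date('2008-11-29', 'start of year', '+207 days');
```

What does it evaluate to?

2008-07-26

`start of year` rewinds 2008-11-29 to 2008-01-01.
Applying '+207 days' to 2008-01-01: counting 207 days forward gives 2008-07-26.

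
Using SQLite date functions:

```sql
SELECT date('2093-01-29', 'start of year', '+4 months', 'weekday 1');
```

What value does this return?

`start of year` rewinds 2093-01-29 to 2093-01-01.
Adding +4 months to 2093-01-01 gives 2093-05-01.
`weekday 1` advances to the next Monday; 2093-05-01 is a Friday, so it moves forward to 2093-05-04.

2093-05-04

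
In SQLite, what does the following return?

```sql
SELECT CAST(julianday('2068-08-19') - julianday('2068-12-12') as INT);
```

-115

12 days remain in August 2068 after the 19th (31 − 19).
September 2068: 30 days.
October 2068: 31 days.
November 2068: 30 days.
Then 12 days into December 2068.
Total: 12 + 30 + 31 + 30 + 12 = 115.
The subtraction is earlier − later, so the result is −115 → -115.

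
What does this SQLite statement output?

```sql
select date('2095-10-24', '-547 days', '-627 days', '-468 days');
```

2091-04-26

Applying '-547 days' to 2095-10-24: counting 547 days back gives 2094-04-25.
Applying '-627 days' to 2094-04-25: counting 627 days back gives 2092-08-06.
Applying '-468 days' to 2092-08-06: counting 468 days back gives 2091-04-26.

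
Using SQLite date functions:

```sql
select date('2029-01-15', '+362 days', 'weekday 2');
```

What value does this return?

2030-01-15

Applying '+362 days' to 2029-01-15: counting 362 days forward gives 2030-01-12.
`weekday 2` advances to the next Tuesday; 2030-01-12 is a Saturday, so it moves forward to 2030-01-15.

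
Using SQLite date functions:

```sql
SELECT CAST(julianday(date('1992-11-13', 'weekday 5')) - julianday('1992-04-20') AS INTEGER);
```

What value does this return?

`weekday 5` advances to the next Friday; 1992-11-13 is already a Friday, so it stays at 1992-11-13.
10 days remain in April 1992 after the 20th (30 − 20).
Full months from May 1992 through October 1992 contribute their day counts.
Then 13 days into November 1992.
Total: 10 + 31 + 30 + 31 + 31 + 30 + 31 + 13 = 207.

207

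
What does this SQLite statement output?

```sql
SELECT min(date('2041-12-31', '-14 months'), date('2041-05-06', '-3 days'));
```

2040-10-31

date('2041-12-31', '-14 months') → 2040-10-31.
date('2041-05-06', '-3 days') → 2041-05-03.
Earlier of the two is 2040-10-31.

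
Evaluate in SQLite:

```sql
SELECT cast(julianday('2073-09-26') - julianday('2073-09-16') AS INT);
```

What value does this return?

Both dates are in September 2073: 26 − 16 = 10.

10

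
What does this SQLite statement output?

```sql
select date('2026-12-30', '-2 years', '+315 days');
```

2025-11-10

Adding -2 years to 2026-12-30 gives 2024-12-30.
Applying '+315 days' to 2024-12-30: counting 315 days forward gives 2025-11-10.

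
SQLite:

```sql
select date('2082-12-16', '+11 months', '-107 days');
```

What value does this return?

2083-08-01

Adding +11 months to 2082-12-16 gives 2083-11-16.
Applying '-107 days' to 2083-11-16: counting 107 days back gives 2083-08-01.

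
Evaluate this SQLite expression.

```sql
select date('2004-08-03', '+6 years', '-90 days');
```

2010-05-05

Adding +6 years to 2004-08-03 gives 2010-08-03.
Applying '-90 days' to 2010-08-03: counting 90 days back gives 2010-05-05.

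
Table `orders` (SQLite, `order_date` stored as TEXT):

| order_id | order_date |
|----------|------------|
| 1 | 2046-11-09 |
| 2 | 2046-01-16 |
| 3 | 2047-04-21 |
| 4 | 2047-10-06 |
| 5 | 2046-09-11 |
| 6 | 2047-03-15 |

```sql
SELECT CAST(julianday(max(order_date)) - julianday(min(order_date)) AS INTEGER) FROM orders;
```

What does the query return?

628

MIN = 2046-01-16, MAX = 2047-10-06.
15 days remain in January 2046 after the 16th (31 − 16).
Full months from February 2046 through September 2047 contribute their day counts.
Then 6 days into October 2047.
Total: 15 + 28 + 31 + 30 + 31 + 30 + 31 + 31 + 30 + 31 + 30 + 31 + 31 + 28 + 31 + 30 + 31 + 30 + 31 + 31 + 30 + 6 = 628.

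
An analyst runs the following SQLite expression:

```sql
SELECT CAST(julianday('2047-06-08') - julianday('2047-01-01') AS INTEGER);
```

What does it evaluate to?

30 days remain in January 2047 after the 1st (31 − 1).
February 2047: 28 days.
March 2047: 31 days.
April 2047: 30 days.
May 2047: 31 days.
Then 8 days into June 2047.
Total: 30 + 28 + 31 + 30 + 31 + 8 = 158.

158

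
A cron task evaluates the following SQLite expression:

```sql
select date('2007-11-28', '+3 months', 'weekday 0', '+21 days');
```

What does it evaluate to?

Adding +3 months to 2007-11-28 gives 2008-02-28.
`weekday 0` advances to the next Sunday; 2008-02-28 is a Thursday, so it moves forward to 2008-03-02.
Advancing 21 more days within March lands on 2008-03-23.

2008-03-23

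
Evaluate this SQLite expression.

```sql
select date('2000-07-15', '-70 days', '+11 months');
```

Applying '-70 days' to 2000-07-15: counting 70 days back gives 2000-05-06.
Adding +11 months to 2000-05-06 gives 2001-04-06.

2001-04-06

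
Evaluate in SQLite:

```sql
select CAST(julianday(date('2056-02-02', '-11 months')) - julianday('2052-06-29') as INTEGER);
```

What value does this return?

976

Adding -11 months to 2056-02-02 gives 2055-03-02.
1 day remains in June 2052 after the 29th (30 − 29).
Full months from July 2052 through February 2055 contribute their day counts.
Then 2 days into March 2055.
Total: 1 + 31 + 31 + 30 + 31 + 30 + 31 + 31 + 28 + 31 + 30 + 31 + 30 + 31 + 31 + 30 + 31 + 30 + 31 + 31 + 28 + 31 + 30 + 31 + 30 + 31 + 31 + 30 + 31 + 30 + 31 + 31 + 28 + 2 = 976.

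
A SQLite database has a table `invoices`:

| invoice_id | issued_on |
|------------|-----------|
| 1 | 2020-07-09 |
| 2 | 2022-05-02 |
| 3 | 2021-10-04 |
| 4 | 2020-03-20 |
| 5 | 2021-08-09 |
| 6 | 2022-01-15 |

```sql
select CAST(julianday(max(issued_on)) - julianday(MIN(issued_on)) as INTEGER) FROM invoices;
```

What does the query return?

773

MIN = 2020-03-20, MAX = 2022-05-02.
11 days remain in March 2020 after the 20th (31 − 20).
Full months from April 2020 through April 2022 contribute their day counts.
Then 2 days into May 2022.
Total: 11 + 30 + 31 + 30 + 31 + 31 + 30 + 31 + 30 + 31 + 31 + 28 + 31 + 30 + 31 + 30 + 31 + 31 + 30 + 31 + 30 + 31 + 31 + 28 + 31 + 30 + 2 = 773.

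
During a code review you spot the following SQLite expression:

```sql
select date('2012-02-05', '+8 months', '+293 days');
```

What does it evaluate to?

2013-07-25

Adding +8 months to 2012-02-05 gives 2012-10-05.
Applying '+293 days' to 2012-10-05: counting 293 days forward gives 2013-07-25.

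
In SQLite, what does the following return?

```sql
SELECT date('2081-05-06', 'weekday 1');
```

2081-05-12

`weekday 1` advances to the next Monday; 2081-05-06 is a Tuesday, so it moves forward to 2081-05-12.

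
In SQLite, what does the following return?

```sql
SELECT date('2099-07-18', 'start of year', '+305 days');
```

2099-11-02

`start of year` rewinds 2099-07-18 to 2099-01-01.
Applying '+305 days' to 2099-01-01: counting 305 days forward gives 2099-11-02.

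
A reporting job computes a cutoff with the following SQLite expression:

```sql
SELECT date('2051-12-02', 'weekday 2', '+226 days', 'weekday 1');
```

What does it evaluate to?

2052-07-22

`weekday 2` advances to the next Tuesday; 2051-12-02 is a Saturday, so it moves forward to 2051-12-05.
Applying '+226 days' to 2051-12-05: counting 226 days forward gives 2052-07-18.
`weekday 1` advances to the next Monday; 2052-07-18 is a Thursday, so it moves forward to 2052-07-22.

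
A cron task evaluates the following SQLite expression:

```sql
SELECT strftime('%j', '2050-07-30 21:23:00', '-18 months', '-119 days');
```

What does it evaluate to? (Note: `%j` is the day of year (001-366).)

First apply '-18 months', '-119 days': 2050-07-30 21:23:00 → 2048-10-03 21:23:00.
Day-of-year for 2048-10-03: days since 2048-01-01 inclusive = 277, zero-padded to 277.

277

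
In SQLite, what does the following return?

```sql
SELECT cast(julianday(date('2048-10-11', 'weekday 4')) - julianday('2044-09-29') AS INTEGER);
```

`weekday 4` advances to the next Thursday; 2048-10-11 is a Sunday, so it moves forward to 2048-10-15.
1 day remains in September 2044 after the 29th (30 − 29).
Full months from October 2044 through September 2048 contribute their day counts.
Then 15 days into October 2048.
Total: 1 + 31 + 30 + 31 + 31 + 28 + 31 + 30 + 31 + 30 + 31 + 31 + 30 + 31 + 30 + 31 + 31 + 28 + 31 + 30 + 31 + 30 + 31 + 31 + 30 + 31 + 30 + 31 + 31 + 28 + 31 + 30 + 31 + 30 + 31 + 31 + 30 + 31 + 30 + 31 + 31 + 29 + 31 + 30 + 31 + 30 + 31 + 31 + 30 + 15 = 1477.

1477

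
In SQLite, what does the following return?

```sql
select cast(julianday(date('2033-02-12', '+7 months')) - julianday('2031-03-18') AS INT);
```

909

Adding +7 months to 2033-02-12 gives 2033-09-12.
13 days remain in March 2031 after the 18th (31 − 18).
Full months from April 2031 through August 2033 contribute their day counts.
Then 12 days into September 2033.
Total: 13 + 30 + 31 + 30 + 31 + 31 + 30 + 31 + 30 + 31 + 31 + 29 + 31 + 30 + 31 + 30 + 31 + 31 + 30 + 31 + 30 + 31 + 31 + 28 + 31 + 30 + 31 + 30 + 31 + 31 + 12 = 909.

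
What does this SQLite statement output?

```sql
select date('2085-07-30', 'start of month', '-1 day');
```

2085-06-30

`start of month` rewinds 2085-07-30 to 2085-07-01.
Going back 1 day from 2085-07-01 reaches 2085-06-30 (last day of June, 30 days).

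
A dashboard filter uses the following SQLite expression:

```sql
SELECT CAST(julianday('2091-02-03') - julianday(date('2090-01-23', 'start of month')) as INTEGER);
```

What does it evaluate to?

398

`start of month` rewinds 2090-01-23 to 2090-01-01.
30 days remain in January 2090 after the 1st (31 − 1).
Full months from February 2090 through January 2091 contribute their day counts.
Then 3 days into February 2091.
Total: 30 + 28 + 31 + 30 + 31 + 30 + 31 + 31 + 30 + 31 + 30 + 31 + 31 + 3 = 398.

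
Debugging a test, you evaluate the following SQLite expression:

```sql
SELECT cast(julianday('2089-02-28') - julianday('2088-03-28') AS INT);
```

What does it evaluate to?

337

3 days remain in March 2088 after the 28th (31 − 28).
Full months from April 2088 through January 2089 contribute their day counts.
Then 28 days into February 2089.
Total: 3 + 30 + 31 + 30 + 31 + 31 + 30 + 31 + 30 + 31 + 31 + 28 = 337.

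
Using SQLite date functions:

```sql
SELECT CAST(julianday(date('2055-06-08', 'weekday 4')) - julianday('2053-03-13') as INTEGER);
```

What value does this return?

`weekday 4` advances to the next Thursday; 2055-06-08 is a Tuesday, so it moves forward to 2055-06-10.
18 days remain in March 2053 after the 13th (31 − 13).
Full months from April 2053 through May 2055 contribute their day counts.
Then 10 days into June 2055.
Total: 18 + 30 + 31 + 30 + 31 + 31 + 30 + 31 + 30 + 31 + 31 + 28 + 31 + 30 + 31 + 30 + 31 + 31 + 30 + 31 + 30 + 31 + 31 + 28 + 31 + 30 + 31 + 10 = 819.

819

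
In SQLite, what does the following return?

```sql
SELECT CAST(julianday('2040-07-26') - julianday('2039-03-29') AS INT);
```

2 days remain in March 2039 after the 29th (31 − 29).
Full months from April 2039 through June 2040 contribute their day counts.
Then 26 days into July 2040.
Total: 2 + 30 + 31 + 30 + 31 + 31 + 30 + 31 + 30 + 31 + 31 + 29 + 31 + 30 + 31 + 30 + 26 = 485.

485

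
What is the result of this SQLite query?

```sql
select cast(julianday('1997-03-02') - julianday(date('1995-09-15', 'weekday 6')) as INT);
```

533

`weekday 6` advances to the next Saturday; 1995-09-15 is a Friday, so it moves forward to 1995-09-16.
14 days remain in September 1995 after the 16th (30 − 16).
Full months from October 1995 through February 1997 contribute their day counts.
Then 2 days into March 1997.
Total: 14 + 31 + 30 + 31 + 31 + 29 + 31 + 30 + 31 + 30 + 31 + 31 + 30 + 31 + 30 + 31 + 31 + 28 + 2 = 533.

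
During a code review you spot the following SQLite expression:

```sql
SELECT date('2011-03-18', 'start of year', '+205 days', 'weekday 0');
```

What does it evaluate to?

`start of year` rewinds 2011-03-18 to 2011-01-01.
Applying '+205 days' to 2011-01-01: counting 205 days forward gives 2011-07-25.
`weekday 0` advances to the next Sunday; 2011-07-25 is a Monday, so it moves forward to 2011-07-31.

2011-07-31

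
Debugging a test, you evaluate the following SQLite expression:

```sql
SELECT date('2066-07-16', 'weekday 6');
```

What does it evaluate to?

`weekday 6` advances to the next Saturday; 2066-07-16 is a Friday, so it moves forward to 2066-07-17.

2066-07-17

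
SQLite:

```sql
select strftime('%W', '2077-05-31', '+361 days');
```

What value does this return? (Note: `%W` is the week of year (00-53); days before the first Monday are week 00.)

First apply '+361 days': 2077-05-31 → 2078-05-27.
2078-05-27 is a Friday. SQLite's %W counts Mondays since the year started; the result is 21.

21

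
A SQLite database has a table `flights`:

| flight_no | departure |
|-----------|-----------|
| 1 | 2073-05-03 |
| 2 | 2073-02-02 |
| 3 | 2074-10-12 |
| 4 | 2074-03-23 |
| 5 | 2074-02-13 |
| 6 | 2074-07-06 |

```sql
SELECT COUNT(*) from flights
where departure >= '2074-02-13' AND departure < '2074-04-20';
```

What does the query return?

Rows in [2074-02-13, 2074-04-20): 2074-03-23, 2074-02-13 → 2 rows.

2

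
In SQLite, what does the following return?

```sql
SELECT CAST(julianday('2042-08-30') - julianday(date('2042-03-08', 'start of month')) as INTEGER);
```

182

`start of month` rewinds 2042-03-08 to 2042-03-01.
30 days remain in March 2042 after the 1st (31 − 1).
April 2042: 30 days.
May 2042: 31 days.
June 2042: 30 days.
July 2042: 31 days.
Then 30 days into August 2042.
Total: 30 + 30 + 31 + 30 + 31 + 30 = 182.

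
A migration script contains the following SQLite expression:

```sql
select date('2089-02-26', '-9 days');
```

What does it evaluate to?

2089-02-17

Going back 9 days within February lands on 2089-02-17.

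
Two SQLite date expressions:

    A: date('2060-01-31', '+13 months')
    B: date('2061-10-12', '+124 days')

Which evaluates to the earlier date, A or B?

A = 2061-03-03.
B = 2062-02-13.
A is earlier.

A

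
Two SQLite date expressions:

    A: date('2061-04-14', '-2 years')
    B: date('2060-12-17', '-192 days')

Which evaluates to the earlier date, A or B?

A = 2059-04-14.
B = 2060-06-08.
A is earlier.

A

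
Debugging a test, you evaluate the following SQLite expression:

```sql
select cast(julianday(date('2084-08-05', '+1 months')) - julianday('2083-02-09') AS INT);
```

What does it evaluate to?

574

Adding +1 month to 2084-08-05 gives 2084-09-05.
19 days remain in February 2083 after the 9th (28 − 9).
Full months from March 2083 through August 2084 contribute their day counts.
Then 5 days into September 2084.
Total: 19 + 31 + 30 + 31 + 30 + 31 + 31 + 30 + 31 + 30 + 31 + 31 + 29 + 31 + 30 + 31 + 30 + 31 + 31 + 5 = 574.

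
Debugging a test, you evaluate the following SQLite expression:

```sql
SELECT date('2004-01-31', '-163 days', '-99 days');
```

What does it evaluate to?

Applying '-163 days' to 2004-01-31: counting 163 days back gives 2003-08-21.
Applying '-99 days' to 2003-08-21: counting 99 days back gives 2003-05-14.

2003-05-14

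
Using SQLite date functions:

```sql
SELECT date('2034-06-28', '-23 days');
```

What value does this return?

Going back 23 days within June lands on 2034-06-05.

2034-06-05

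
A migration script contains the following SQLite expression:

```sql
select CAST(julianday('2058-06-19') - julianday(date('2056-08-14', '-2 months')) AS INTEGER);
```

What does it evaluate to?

735

Adding -2 months to 2056-08-14 gives 2056-06-14.
16 days remain in June 2056 after the 14th (30 − 14).
Full months from July 2056 through May 2058 contribute their day counts.
Then 19 days into June 2058.
Total: 16 + 31 + 31 + 30 + 31 + 30 + 31 + 31 + 28 + 31 + 30 + 31 + 30 + 31 + 31 + 30 + 31 + 30 + 31 + 31 + 28 + 31 + 30 + 31 + 19 = 735.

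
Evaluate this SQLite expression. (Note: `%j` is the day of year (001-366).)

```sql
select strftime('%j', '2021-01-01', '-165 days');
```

202

First apply '-165 days': 2021-01-01 → 2020-07-20.
Day-of-year for 2020-07-20: days since 2020-01-01 inclusive = 202, zero-padded to 202.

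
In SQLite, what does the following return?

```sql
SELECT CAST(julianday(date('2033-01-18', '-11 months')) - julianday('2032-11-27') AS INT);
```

Adding -11 months to 2033-01-18 gives 2032-02-18.
11 days remain in February 2032 after the 18th (29 − 18).
Full months from March 2032 through October 2032 contribute their day counts.
Then 27 days into November 2032.
Total: 11 + 31 + 30 + 31 + 30 + 31 + 31 + 30 + 31 + 27 = 283.
The subtraction is earlier − later, so the result is −283 → -283.

-283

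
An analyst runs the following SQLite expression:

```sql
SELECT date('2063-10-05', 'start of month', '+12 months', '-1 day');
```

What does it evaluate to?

2064-09-30

`start of month` rewinds 2063-10-05 to 2063-10-01.
Adding +12 months to 2063-10-01 gives 2064-10-01.
Going back 1 day from 2064-10-01 reaches 2064-09-30 (last day of September, 30 days).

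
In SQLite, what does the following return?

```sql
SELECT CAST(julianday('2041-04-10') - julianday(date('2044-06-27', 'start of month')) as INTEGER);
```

`start of month` rewinds 2044-06-27 to 2044-06-01.
20 days remain in April 2041 after the 10th (30 − 10).
Full months from May 2041 through May 2044 contribute their day counts.
Then 1 day into June 2044.
Total: 20 + 31 + 30 + 31 + 31 + 30 + 31 + 30 + 31 + 31 + 28 + 31 + 30 + 31 + 30 + 31 + 31 + 30 + 31 + 30 + 31 + 31 + 28 + 31 + 30 + 31 + 30 + 31 + 31 + 30 + 31 + 30 + 31 + 31 + 29 + 31 + 30 + 31 + 1 = 1148.
The subtraction is earlier − later, so the result is −1148 → -1148.

-1148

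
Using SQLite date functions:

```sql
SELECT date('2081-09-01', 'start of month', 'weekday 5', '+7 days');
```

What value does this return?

`start of month` rewinds 2081-09-01 to 2081-09-01.
`weekday 5` advances to the next Friday; 2081-09-01 is a Monday, so it moves forward to 2081-09-05.
Advancing 7 more days within September lands on 2081-09-12.

2081-09-12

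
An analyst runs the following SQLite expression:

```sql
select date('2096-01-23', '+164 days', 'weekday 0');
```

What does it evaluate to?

2096-07-08

Applying '+164 days' to 2096-01-23: counting 164 days forward gives 2096-07-05.
`weekday 0` advances to the next Sunday; 2096-07-05 is a Thursday, so it moves forward to 2096-07-08.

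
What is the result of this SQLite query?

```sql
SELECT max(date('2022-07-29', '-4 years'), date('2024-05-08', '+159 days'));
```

2024-10-14

date('2022-07-29', '-4 years') → 2018-07-29.
date('2024-05-08', '+159 days') → 2024-10-14.
Later of the two is 2024-10-14.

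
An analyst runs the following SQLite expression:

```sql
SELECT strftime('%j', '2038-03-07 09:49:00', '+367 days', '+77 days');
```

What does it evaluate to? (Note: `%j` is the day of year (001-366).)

145

First apply '+367 days', '+77 days': 2038-03-07 09:49:00 → 2039-05-25 09:49:00.
Day-of-year for 2039-05-25: days since 2039-01-01 inclusive = 145, zero-padded to 145.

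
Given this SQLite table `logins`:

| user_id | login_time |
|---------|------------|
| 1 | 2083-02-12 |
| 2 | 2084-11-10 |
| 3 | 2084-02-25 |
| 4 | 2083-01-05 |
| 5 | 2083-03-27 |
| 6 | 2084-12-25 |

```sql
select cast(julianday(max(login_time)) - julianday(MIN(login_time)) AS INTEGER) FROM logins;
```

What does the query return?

720

MIN = 2083-01-05, MAX = 2084-12-25.
26 days remain in January 2083 after the 5th (31 − 5).
Full months from February 2083 through November 2084 contribute their day counts.
Then 25 days into December 2084.
Total: 26 + 28 + 31 + 30 + 31 + 30 + 31 + 31 + 30 + 31 + 30 + 31 + 31 + 29 + 31 + 30 + 31 + 30 + 31 + 31 + 30 + 31 + 30 + 25 = 720.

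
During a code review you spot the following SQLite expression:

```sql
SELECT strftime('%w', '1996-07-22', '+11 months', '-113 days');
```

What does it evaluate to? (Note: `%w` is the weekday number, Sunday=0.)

First apply '+11 months', '-113 days': 1996-07-22 → 1997-03-01.
1997-03-01 is a Saturday; with Sunday=0 that is 6.

6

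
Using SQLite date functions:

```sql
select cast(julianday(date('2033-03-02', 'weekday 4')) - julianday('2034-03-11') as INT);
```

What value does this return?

`weekday 4` advances to the next Thursday; 2033-03-02 is a Wednesday, so it moves forward to 2033-03-03.
28 days remain in March 2033 after the 3rd (31 − 3).
Full months from April 2033 through February 2034 contribute their day counts.
Then 11 days into March 2034.
Total: 28 + 30 + 31 + 30 + 31 + 31 + 30 + 31 + 30 + 31 + 31 + 28 + 11 = 373.
The subtraction is earlier − later, so the result is −373 → -373.

-373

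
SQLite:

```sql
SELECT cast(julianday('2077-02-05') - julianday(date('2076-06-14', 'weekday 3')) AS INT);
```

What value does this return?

`weekday 3` advances to the next Wednesday; 2076-06-14 is a Sunday, so it moves forward to 2076-06-17.
13 days remain in June 2076 after the 17th (30 − 17).
Full months from July 2076 through January 2077 contribute their day counts.
Then 5 days into February 2077.
Total: 13 + 31 + 31 + 30 + 31 + 30 + 31 + 31 + 5 = 233.

233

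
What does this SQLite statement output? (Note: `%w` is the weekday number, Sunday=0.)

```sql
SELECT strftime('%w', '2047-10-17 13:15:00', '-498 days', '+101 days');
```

First apply '-498 days', '+101 days': 2047-10-17 13:15:00 → 2046-09-15 13:15:00.
2046-09-15 is a Saturday; with Sunday=0 that is 6.

6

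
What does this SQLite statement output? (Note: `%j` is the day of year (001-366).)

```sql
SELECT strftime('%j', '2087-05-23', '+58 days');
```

201

First apply '+58 days': 2087-05-23 → 2087-07-20.
Day-of-year for 2087-07-20: days since 2087-01-01 inclusive = 201, zero-padded to 201.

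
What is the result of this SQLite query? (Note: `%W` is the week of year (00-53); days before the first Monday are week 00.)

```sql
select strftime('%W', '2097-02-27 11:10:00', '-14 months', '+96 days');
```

First apply '-14 months', '+96 days': 2097-02-27 11:10:00 → 2096-04-01 11:10:00.
2096-04-01 is a Sunday. SQLite's %W counts Mondays since the year started; the result is 13.

13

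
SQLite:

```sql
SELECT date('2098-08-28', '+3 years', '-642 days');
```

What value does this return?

2099-11-24

Adding +3 years to 2098-08-28 gives 2101-08-28.
Applying '-642 days' to 2101-08-28: counting 642 days back gives 2099-11-24.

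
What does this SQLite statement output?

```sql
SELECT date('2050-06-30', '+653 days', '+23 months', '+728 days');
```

Applying '+653 days' to 2050-06-30: counting 653 days forward gives 2052-04-13.
Adding +23 months to 2052-04-13 gives 2054-03-13.
Applying '+728 days' to 2054-03-13: counting 728 days forward gives 2056-03-10.

2056-03-10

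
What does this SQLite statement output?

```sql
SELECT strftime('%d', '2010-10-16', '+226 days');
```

30

First apply '+226 days': 2010-10-16 → 2011-05-30.
`%d` extracts the 2-digit day of month: 30.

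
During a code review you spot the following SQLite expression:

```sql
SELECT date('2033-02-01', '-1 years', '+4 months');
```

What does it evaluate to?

2032-06-01

Adding -1 year to 2033-02-01 gives 2032-02-01.
Adding +4 months to 2032-02-01 gives 2032-06-01.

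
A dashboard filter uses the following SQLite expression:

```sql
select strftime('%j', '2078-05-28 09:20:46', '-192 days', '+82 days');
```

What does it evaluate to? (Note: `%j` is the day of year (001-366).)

First apply '-192 days', '+82 days': 2078-05-28 09:20:46 → 2078-02-07 09:20:46.
Day-of-year for 2078-02-07: days since 2078-01-01 inclusive = 38, zero-padded to 038.

038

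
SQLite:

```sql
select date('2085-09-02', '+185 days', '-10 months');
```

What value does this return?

Applying '+185 days' to 2085-09-02: counting 185 days forward gives 2086-03-06.
Adding -10 months to 2086-03-06 gives 2085-05-06.

2085-05-06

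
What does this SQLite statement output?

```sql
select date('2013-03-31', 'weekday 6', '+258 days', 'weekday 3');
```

`weekday 6` advances to the next Saturday; 2013-03-31 is a Sunday, so it moves forward to 2013-04-06.
Applying '+258 days' to 2013-04-06: counting 258 days forward gives 2013-12-20.
`weekday 3` advances to the next Wednesday; 2013-12-20 is a Friday, so it moves forward to 2013-12-25.

2013-12-25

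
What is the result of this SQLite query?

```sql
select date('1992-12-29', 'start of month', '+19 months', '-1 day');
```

`start of month` rewinds 1992-12-29 to 1992-12-01.
Adding +19 months to 1992-12-01 gives 1994-07-01.
Going back 1 day from 1994-07-01 reaches 1994-06-30 (last day of June, 30 days).

1994-06-30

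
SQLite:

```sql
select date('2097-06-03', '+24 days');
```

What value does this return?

2097-06-27

Advancing 24 more days within June lands on 2097-06-27.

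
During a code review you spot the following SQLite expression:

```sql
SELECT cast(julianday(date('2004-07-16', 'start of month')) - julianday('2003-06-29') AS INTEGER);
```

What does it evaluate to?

`start of month` rewinds 2004-07-16 to 2004-07-01.
1 day remains in June 2003 after the 29th (30 − 29).
Full months from July 2003 through June 2004 contribute their day counts.
Then 1 day into July 2004.
Total: 1 + 31 + 31 + 30 + 31 + 30 + 31 + 31 + 29 + 31 + 30 + 31 + 30 + 1 = 368.

368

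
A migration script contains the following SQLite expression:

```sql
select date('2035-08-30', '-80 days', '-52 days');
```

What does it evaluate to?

2035-04-20

Applying '-80 days' to 2035-08-30: counting 80 days back gives 2035-06-11.
Applying '-52 days' to 2035-06-11: counting 52 days back gives 2035-04-20.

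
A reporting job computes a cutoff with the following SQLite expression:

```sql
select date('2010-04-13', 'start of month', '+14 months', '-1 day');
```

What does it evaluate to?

2011-05-31

`start of month` rewinds 2010-04-13 to 2010-04-01.
Adding +14 months to 2010-04-01 gives 2011-06-01.
Going back 1 day from 2011-06-01 reaches 2011-05-31 (last day of May, 31 days).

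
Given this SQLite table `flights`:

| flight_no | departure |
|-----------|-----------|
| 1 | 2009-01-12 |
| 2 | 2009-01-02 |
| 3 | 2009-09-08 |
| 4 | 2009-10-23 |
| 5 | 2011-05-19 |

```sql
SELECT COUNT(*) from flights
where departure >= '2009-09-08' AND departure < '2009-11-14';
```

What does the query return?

Rows in [2009-09-08, 2009-11-14): 2009-09-08, 2009-10-23 → 2 rows.

2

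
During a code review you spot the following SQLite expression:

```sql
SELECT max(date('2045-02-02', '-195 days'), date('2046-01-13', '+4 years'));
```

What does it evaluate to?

2050-01-13

date('2045-02-02', '-195 days') → 2044-07-22.
date('2046-01-13', '+4 years') → 2050-01-13.
Later of the two is 2050-01-13.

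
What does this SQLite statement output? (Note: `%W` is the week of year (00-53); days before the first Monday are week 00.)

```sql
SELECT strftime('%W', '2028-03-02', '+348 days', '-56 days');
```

51

First apply '+348 days', '-56 days': 2028-03-02 → 2028-12-19.
2028-12-19 is a Tuesday. SQLite's %W counts Mondays since the year started; the result is 51.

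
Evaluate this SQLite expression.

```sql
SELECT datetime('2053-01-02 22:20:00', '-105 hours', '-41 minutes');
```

-105 hours from 2053-01-02 22:20:00 is 2052-12-29 13:20:00 (crosses midnight).
-41 minutes from 2052-12-29 13:20:00 is 2052-12-29 12:39:00.

2052-12-29 12:39:00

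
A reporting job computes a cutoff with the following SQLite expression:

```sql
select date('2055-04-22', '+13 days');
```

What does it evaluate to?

April 2055 has 30 days; 8 remain after the 22nd, so 9 days reach 2055-05-01.
Advancing 4 more days within May lands on 2055-05-05.

2055-05-05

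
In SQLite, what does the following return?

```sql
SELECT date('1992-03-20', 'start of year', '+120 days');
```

1992-04-30

`start of year` rewinds 1992-03-20 to 1992-01-01.
Applying '+120 days' to 1992-01-01: counting 120 days forward gives 1992-04-30.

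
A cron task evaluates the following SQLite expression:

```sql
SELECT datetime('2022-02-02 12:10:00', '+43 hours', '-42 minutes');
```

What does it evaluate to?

+43 hours from 2022-02-02 12:10:00 is 2022-02-04 07:10:00 (crosses midnight).
-42 minutes from 2022-02-04 07:10:00 is 2022-02-04 06:28:00.

2022-02-04 06:28:00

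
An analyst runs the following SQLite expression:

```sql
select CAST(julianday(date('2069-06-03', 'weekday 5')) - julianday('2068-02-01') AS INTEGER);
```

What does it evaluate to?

`weekday 5` advances to the next Friday; 2069-06-03 is a Monday, so it moves forward to 2069-06-07.
28 days remain in February 2068 after the 1st (29 − 1).
Full months from March 2068 through May 2069 contribute their day counts.
Then 7 days into June 2069.
Total: 28 + 31 + 30 + 31 + 30 + 31 + 31 + 30 + 31 + 30 + 31 + 31 + 28 + 31 + 30 + 31 + 7 = 492.

492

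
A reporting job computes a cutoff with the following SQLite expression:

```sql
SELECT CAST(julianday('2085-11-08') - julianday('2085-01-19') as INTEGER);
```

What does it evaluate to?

12 days remain in January 2085 after the 19th (31 − 19).
Full months from February 2085 through October 2085 contribute their day counts.
Then 8 days into November 2085.
Total: 12 + 28 + 31 + 30 + 31 + 30 + 31 + 31 + 30 + 31 + 8 = 293.

293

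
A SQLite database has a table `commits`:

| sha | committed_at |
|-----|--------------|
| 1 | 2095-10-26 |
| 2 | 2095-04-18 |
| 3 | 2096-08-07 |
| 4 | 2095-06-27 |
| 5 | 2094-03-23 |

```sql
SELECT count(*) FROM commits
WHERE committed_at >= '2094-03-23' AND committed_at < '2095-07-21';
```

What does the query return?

Rows in [2094-03-23, 2095-07-21): 2095-04-18, 2095-06-27, 2094-03-23 → 3 rows.

3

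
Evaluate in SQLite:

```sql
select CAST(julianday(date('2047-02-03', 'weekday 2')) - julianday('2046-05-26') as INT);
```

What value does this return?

`weekday 2` advances to the next Tuesday; 2047-02-03 is a Sunday, so it moves forward to 2047-02-05.
5 days remain in May 2046 after the 26th (31 − 26).
Full months from June 2046 through January 2047 contribute their day counts.
Then 5 days into February 2047.
Total: 5 + 30 + 31 + 31 + 30 + 31 + 30 + 31 + 31 + 5 = 255.

255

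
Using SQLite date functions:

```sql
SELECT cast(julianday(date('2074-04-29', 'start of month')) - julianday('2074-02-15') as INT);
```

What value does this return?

45

`start of month` rewinds 2074-04-29 to 2074-04-01.
13 days remain in February 2074 after the 15th (28 − 15).
March 2074: 31 days.
Then 1 day into April 2074.
Total: 13 + 31 + 1 = 45.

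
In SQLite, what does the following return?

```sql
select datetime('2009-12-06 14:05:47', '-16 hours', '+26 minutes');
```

2009-12-05 22:31:47

-16 hours from 2009-12-06 14:05:47 is 2009-12-05 22:05:47 (crosses midnight).
+26 minutes from 2009-12-05 22:05:47 is 2009-12-05 22:31:47.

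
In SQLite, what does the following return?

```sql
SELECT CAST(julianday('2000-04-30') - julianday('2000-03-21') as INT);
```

40

10 days remain in March 2000 after the 21st (31 − 21).
Then 30 days into April 2000.
Total: 10 + 30 = 40.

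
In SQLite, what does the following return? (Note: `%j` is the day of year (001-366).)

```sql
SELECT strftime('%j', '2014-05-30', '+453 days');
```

First apply '+453 days': 2014-05-30 → 2015-08-26.
Day-of-year for 2015-08-26: days since 2015-01-01 inclusive = 238, zero-padded to 238.

238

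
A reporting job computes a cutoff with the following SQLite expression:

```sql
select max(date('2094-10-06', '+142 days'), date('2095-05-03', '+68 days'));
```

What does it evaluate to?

date('2094-10-06', '+142 days') → 2095-02-25.
date('2095-05-03', '+68 days') → 2095-07-10.
Later of the two is 2095-07-10.

2095-07-10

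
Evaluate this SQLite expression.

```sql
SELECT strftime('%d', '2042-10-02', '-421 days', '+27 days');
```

03

First apply '-421 days', '+27 days': 2042-10-02 → 2041-09-03.
`%d` extracts the 2-digit day of month: 03.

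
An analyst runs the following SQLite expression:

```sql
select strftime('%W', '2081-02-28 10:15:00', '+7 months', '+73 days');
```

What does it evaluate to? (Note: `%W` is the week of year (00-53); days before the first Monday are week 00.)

First apply '+7 months', '+73 days': 2081-02-28 10:15:00 → 2081-12-10 10:15:00.
2081-12-10 is a Wednesday. SQLite's %W counts Mondays since the year started; the result is 49.

49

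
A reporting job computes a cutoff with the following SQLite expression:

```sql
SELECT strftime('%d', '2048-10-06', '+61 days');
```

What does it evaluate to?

06

First apply '+61 days': 2048-10-06 → 2048-12-06.
`%d` extracts the 2-digit day of month: 06.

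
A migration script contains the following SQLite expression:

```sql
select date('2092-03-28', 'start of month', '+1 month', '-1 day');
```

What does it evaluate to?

`start of month` rewinds 2092-03-28 to 2092-03-01.
Adding +1 month to 2092-03-01 gives 2092-04-01.
Going back 1 day from 2092-04-01 reaches 2092-03-31 (last day of March, 31 days).

2092-03-31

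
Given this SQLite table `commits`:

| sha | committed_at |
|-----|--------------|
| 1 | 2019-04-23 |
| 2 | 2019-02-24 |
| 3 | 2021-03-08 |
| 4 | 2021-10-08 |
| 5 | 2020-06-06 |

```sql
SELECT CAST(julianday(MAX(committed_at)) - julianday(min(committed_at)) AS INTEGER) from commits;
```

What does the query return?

MIN = 2019-02-24, MAX = 2021-10-08.
4 days remain in February 2019 after the 24th (28 − 24).
Full months from March 2019 through September 2021 contribute their day counts.
Then 8 days into October 2021.
Total: 4 + 31 + 30 + 31 + 30 + 31 + 31 + 30 + 31 + 30 + 31 + 31 + 29 + 31 + 30 + 31 + 30 + 31 + 31 + 30 + 31 + 30 + 31 + 31 + 28 + 31 + 30 + 31 + 30 + 31 + 31 + 30 + 8 = 957.

957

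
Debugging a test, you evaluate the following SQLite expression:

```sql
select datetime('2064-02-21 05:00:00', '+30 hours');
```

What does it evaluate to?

+30 hours from 2064-02-21 05:00:00 is 2064-02-22 11:00:00 (crosses midnight).

2064-02-22 11:00:00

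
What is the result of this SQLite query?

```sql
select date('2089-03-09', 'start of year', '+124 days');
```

`start of year` rewinds 2089-03-09 to 2089-01-01.
Applying '+124 days' to 2089-01-01: counting 124 days forward gives 2089-05-05.

2089-05-05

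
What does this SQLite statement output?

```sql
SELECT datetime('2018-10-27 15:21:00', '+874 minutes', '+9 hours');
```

874 minutes = 14h 34m; +874 minutes from 2018-10-27 15:21:00 is 2018-10-28 05:55:00 (crosses midnight).
+9 hours from 2018-10-28 05:55:00 is 2018-10-28 14:55:00.

2018-10-28 14:55:00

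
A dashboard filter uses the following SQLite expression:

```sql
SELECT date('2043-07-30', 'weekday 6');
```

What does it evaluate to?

`weekday 6` advances to the next Saturday; 2043-07-30 is a Thursday, so it moves forward to 2043-08-01.

2043-08-01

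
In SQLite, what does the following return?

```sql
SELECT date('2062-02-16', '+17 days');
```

February 2062 has 28 days; 12 remain after the 16th, so 13 days reach 2062-03-01.
Advancing 4 more days within March lands on 2062-03-05.

2062-03-05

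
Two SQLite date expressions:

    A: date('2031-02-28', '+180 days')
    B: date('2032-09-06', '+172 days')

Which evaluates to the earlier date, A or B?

A

A = 2031-08-27.
B = 2033-02-25.
A is earlier.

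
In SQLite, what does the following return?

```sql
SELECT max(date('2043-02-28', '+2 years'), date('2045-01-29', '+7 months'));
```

date('2043-02-28', '+2 years') → 2045-02-28.
date('2045-01-29', '+7 months') → 2045-08-29.
Later of the two is 2045-08-29.

2045-08-29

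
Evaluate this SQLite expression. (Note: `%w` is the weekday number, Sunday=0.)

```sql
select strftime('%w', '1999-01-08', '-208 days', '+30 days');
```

First apply '-208 days', '+30 days': 1999-01-08 → 1998-07-14.
1998-07-14 is a Tuesday; with Sunday=0 that is 2.

2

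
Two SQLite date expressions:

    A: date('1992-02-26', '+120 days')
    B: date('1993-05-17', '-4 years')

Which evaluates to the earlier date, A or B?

B

A = 1992-06-25.
B = 1989-05-17.
B is earlier.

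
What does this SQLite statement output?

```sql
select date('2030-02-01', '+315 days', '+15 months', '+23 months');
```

Applying '+315 days' to 2030-02-01: counting 315 days forward gives 2030-12-13.
Adding +15 months to 2030-12-13 gives 2032-03-13.
Adding +23 months to 2032-03-13 gives 2034-02-13.

2034-02-13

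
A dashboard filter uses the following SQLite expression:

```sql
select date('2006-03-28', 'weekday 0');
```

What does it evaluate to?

`weekday 0` advances to the next Sunday; 2006-03-28 is a Tuesday, so it moves forward to 2006-04-02.

2006-04-02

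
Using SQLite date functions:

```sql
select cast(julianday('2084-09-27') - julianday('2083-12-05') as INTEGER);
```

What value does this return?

26 days remain in December 2083 after the 5th (31 − 5).
Full months from January 2084 through August 2084 contribute their day counts.
Then 27 days into September 2084.
Total: 26 + 31 + 29 + 31 + 30 + 31 + 30 + 31 + 31 + 27 = 297.

297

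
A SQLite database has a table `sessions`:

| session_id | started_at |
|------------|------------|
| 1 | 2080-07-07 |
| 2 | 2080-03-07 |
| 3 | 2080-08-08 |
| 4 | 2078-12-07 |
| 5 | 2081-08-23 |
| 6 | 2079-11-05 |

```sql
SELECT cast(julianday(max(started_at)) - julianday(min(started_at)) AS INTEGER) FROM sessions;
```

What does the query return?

990

MIN = 2078-12-07, MAX = 2081-08-23.
24 days remain in December 2078 after the 7th (31 − 7).
Full months from January 2079 through July 2081 contribute their day counts.
Then 23 days into August 2081.
Total: 24 + 31 + 28 + 31 + 30 + 31 + 30 + 31 + 31 + 30 + 31 + 30 + 31 + 31 + 29 + 31 + 30 + 31 + 30 + 31 + 31 + 30 + 31 + 30 + 31 + 31 + 28 + 31 + 30 + 31 + 30 + 31 + 23 = 990.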